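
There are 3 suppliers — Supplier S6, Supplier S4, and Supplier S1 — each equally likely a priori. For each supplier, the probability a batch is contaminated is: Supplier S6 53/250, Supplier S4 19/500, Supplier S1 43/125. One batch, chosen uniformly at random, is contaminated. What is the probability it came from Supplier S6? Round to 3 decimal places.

Since the prior is uniform, the posterior is proportional to the likelihood:
  Supplier S6: 0.212
  Supplier S4: 0.038
  Supplier S1: 0.344
Total = 0.594.
P(Supplier S6 | evidence) = 0.212 / 0.594 ≈ 0.357.

0.357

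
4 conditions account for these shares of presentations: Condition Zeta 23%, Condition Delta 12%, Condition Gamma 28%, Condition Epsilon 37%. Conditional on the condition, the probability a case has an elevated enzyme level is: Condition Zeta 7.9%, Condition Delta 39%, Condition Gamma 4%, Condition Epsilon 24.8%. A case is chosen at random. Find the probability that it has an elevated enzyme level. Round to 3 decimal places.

0.168

By Bayes' rule, posterior ∝ prior × likelihood:
  Condition Zeta: 0.23 × 0.079 = 0.01817
  Condition Delta: 0.12 × 0.39 = 0.0468
  Condition Gamma: 0.28 × 0.04 = 0.0112
  Condition Epsilon: 0.37 × 0.248 = 0.09176
P(elevated) = 0.01817 + 0.0468 + 0.0112 + 0.09176 = 0.16793 → 0.168.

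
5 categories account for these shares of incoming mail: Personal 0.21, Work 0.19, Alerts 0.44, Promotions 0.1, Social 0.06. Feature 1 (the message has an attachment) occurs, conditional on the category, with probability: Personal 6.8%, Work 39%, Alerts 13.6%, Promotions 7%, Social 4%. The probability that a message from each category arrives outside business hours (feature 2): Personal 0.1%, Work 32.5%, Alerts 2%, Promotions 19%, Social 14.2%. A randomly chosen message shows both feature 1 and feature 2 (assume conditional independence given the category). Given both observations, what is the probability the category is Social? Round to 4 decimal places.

0.0126

Prior × likelihood for each hypothesis:
  Personal: 0.21 × 0.068 × 0.001 = 0.00001428
  Work: 0.19 × 0.39 × 0.325 = 0.0240825
  Alerts: 0.44 × 0.136 × 0.02 = 0.0011968
  Promotions: 0.1 × 0.07 × 0.19 = 0.00133
  Social: 0.06 × 0.04 × 0.142 = 0.0003408
Sum = 0.02696438.
P(Social | evidence) = 0.0003408 / 0.02696438 ≈ 0.0126.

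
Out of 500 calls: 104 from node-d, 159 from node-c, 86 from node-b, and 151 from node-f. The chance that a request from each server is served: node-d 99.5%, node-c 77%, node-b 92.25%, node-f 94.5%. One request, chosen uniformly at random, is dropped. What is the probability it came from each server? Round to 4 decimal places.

node-d 0.0100, node-c 0.7025, node-b 0.1280, node-f 0.1595

Taking complements, P(dropped | each) = node-d 0.005, node-c 0.23, node-b 0.0775, node-f 0.055.
Prior × likelihood for each hypothesis:
  node-d: 0.208 × 0.005 = 0.00104
  node-c: 0.318 × 0.23 = 0.07314
  node-b: 0.172 × 0.0775 = 0.01333
  node-f: 0.302 × 0.055 = 0.01661
Total = 0.10412.
P(node-d | dropped) = 0.00104/0.10412 ≈ 0.0100
P(node-c | dropped) = 0.07314/0.10412 ≈ 0.7025
P(node-b | dropped) = 0.01333/0.10412 ≈ 0.1280
P(node-f | dropped) = 0.01661/0.10412 ≈ 0.1595
(Check: 0.0100+0.7025+0.1280+0.1595 = 1.0000.)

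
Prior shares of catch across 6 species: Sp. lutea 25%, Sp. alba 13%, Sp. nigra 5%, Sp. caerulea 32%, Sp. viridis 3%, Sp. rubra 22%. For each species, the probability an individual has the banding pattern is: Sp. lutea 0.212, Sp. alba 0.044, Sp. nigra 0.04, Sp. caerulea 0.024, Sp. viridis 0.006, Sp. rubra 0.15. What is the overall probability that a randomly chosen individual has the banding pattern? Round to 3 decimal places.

0.102

Unnormalized posteriors (prior × likelihood):
  Sp. lutea: 0.25 × 0.212 = 0.053
  Sp. alba: 0.13 × 0.044 = 0.00572
  Sp. nigra: 0.05 × 0.04 = 0.002
  Sp. caerulea: 0.32 × 0.024 = 0.00768
  Sp. viridis: 0.03 × 0.006 = 0.00018
  Sp. rubra: 0.22 × 0.15 = 0.033
P(banded) = 0.053 + 0.00572 + 0.002 + 0.00768 + 0.00018 + 0.033 = 0.10158 → 0.102.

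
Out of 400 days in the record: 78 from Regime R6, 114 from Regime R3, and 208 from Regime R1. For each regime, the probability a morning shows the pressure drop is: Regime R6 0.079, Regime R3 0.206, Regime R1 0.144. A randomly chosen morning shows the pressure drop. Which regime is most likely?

Unnormalized posteriors (prior × likelihood):
  Regime R6: 0.195 × 0.079 = 0.015405
  Regime R3: 0.285 × 0.206 = 0.05871
  Regime R1: 0.52 × 0.144 = 0.07488
Total = 0.148995.
Largest term belongs to Regime R1, so Regime R1 is most probable.

Regime R1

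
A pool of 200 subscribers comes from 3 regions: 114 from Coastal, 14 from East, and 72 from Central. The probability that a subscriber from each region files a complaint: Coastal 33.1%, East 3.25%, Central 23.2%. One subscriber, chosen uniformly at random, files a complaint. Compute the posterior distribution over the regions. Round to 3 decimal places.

Unnormalized posteriors (prior × likelihood):
  Coastal: 0.57 × 0.331 = 0.18867
  East: 0.07 × 0.0325 = 0.002275
  Central: 0.36 × 0.232 = 0.08352
Normalizing constant = 0.274465.
P(Coastal | complaint) = 0.18867/0.274465 ≈ 0.687
P(East | complaint) = 0.002275/0.274465 ≈ 0.008
P(Central | complaint) = 0.08352/0.274465 ≈ 0.304
(Check: 0.687+0.008+0.304 = 0.999.)

Coastal 0.687, East 0.008, Central 0.304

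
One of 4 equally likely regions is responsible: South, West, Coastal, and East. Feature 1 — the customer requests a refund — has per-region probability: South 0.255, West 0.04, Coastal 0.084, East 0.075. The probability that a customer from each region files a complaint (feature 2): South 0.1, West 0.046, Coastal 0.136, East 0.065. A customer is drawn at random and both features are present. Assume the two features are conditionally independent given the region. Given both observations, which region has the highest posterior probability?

South

With a uniform prior (1/4 each), posterior ∝ likelihood:
  South: 0.255 × 0.1 = 0.0255
  West: 0.04 × 0.046 = 0.00184
  Coastal: 0.084 × 0.136 = 0.011424
  East: 0.075 × 0.065 = 0.004875
Total = 0.043639.
Largest term belongs to South, so South is most probable.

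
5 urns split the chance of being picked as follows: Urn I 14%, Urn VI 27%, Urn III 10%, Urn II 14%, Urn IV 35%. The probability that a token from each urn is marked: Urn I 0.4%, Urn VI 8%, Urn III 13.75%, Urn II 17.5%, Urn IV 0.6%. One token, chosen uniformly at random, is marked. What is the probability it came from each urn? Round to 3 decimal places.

By Bayes' rule, posterior ∝ prior × likelihood:
  Urn I: 0.14 × 0.004 = 0.00056
  Urn VI: 0.27 × 0.08 = 0.0216
  Urn III: 0.1 × 0.1375 = 0.01375
  Urn II: 0.14 × 0.175 = 0.0245
  Urn IV: 0.35 × 0.006 = 0.0021
Normalizing constant = 0.06251.
P(Urn I | marked) = 0.00056/0.06251 ≈ 0.009
P(Urn VI | marked) = 0.0216/0.06251 ≈ 0.346
P(Urn III | marked) = 0.01375/0.06251 ≈ 0.220
P(Urn II | marked) = 0.0245/0.06251 ≈ 0.392
P(Urn IV | marked) = 0.0021/0.06251 ≈ 0.034

Urn I 0.009, Urn VI 0.346, Urn III 0.220, Urn II 0.392, Urn IV 0.034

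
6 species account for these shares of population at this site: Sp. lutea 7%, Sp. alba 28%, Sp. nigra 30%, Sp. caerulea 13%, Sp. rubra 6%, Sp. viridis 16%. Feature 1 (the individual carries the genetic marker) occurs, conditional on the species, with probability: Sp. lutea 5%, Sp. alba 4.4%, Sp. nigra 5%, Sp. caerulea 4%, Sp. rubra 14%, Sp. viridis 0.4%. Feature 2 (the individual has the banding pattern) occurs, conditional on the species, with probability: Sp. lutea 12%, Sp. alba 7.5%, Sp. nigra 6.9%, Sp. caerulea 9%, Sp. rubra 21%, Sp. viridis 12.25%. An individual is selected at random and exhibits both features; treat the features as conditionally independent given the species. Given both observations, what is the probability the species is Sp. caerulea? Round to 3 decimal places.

0.100

By Bayes' rule, posterior ∝ prior × likelihood:
  Sp. lutea: 0.07 × 0.05 × 0.12 = 0.00042
  Sp. alba: 0.28 × 0.044 × 0.075 = 0.000924
  Sp. nigra: 0.3 × 0.05 × 0.069 = 0.001035
  Sp. caerulea: 0.13 × 0.04 × 0.09 = 0.000468
  Sp. rubra: 0.06 × 0.14 × 0.21 = 0.001764
  Sp. viridis: 0.16 × 0.004 × 0.1225 = 0.0000784
Total = 0.0046894.
P(Sp. caerulea | evidence) = 0.000468 / 0.0046894 ≈ 0.100.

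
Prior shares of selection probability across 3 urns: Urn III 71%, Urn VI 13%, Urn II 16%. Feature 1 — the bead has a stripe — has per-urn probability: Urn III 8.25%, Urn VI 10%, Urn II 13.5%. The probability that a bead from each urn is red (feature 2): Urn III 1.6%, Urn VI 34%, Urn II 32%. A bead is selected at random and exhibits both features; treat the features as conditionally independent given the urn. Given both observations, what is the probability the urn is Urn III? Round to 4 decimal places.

0.0764

Compute prior × likelihood for every hypothesis:
  Urn III: 0.71 × 0.0825 × 0.016 = 0.0009372
  Urn VI: 0.13 × 0.1 × 0.34 = 0.00442
  Urn II: 0.16 × 0.135 × 0.32 = 0.006912
Total = 0.0122692.
P(Urn III | evidence) = 0.0009372 / 0.0122692 ≈ 0.0764.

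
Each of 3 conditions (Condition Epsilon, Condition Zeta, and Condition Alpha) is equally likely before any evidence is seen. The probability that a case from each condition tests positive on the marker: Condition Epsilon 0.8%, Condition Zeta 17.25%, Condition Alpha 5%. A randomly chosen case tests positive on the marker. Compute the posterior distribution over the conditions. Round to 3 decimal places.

Condition Epsilon 0.035, Condition Zeta 0.748, Condition Alpha 0.217

Since the prior is uniform, the posterior is proportional to the likelihood:
  Condition Epsilon: 0.008
  Condition Zeta: 0.1725
  Condition Alpha: 0.05
Normalizing constant = 0.2305.
P(Condition Epsilon | marker-positive) = 0.008/0.2305 ≈ 0.035
P(Condition Zeta | marker-positive) = 0.1725/0.2305 ≈ 0.748
P(Condition Alpha | marker-positive) = 0.05/0.2305 ≈ 0.217
(Check: 0.035+0.748+0.217 = 1.000.)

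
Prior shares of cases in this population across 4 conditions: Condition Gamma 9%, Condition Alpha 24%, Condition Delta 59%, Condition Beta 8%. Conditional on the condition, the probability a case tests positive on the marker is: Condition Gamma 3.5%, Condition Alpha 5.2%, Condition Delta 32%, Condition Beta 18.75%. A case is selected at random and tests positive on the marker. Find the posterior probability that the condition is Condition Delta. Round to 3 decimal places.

0.860

Unnormalized posteriors (prior × likelihood):
  Condition Gamma: 0.09 × 0.035 = 0.00315
  Condition Alpha: 0.24 × 0.052 = 0.01248
  Condition Delta: 0.59 × 0.32 = 0.1888
  Condition Beta: 0.08 × 0.1875 = 0.015
Total = 0.21943.
P(Condition Delta | evidence) = 0.1888 / 0.21943 ≈ 0.860.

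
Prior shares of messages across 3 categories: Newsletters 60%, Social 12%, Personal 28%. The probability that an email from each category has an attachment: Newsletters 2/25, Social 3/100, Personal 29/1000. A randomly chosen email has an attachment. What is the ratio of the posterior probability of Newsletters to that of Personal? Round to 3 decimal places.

Compute prior × likelihood for every hypothesis:
  Newsletters: 0.6 × 0.08 = 0.048
  Social: 0.12 × 0.03 = 0.0036
  Personal: 0.28 × 0.029 = 0.00812
Total = 0.05972.
The ratio is 0.048 / 0.00812 (the normalizer cancels) = 5.911.

5.911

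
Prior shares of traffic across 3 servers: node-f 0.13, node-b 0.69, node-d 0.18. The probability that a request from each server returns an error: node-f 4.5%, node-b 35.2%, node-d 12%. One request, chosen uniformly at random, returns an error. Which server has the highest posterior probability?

Prior × likelihood for each hypothesis:
  node-f: 0.13 × 0.045 = 0.00585
  node-b: 0.69 × 0.352 = 0.24288
  node-d: 0.18 × 0.12 = 0.0216
Total = 0.27033.
Largest term belongs to node-b, so node-b is most probable.

node-b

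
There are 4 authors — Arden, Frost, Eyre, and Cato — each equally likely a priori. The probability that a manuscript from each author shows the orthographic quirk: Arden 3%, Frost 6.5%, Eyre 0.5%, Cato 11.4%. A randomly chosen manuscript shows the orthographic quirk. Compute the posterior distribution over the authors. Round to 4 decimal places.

Arden 0.1402, Frost 0.3037, Eyre 0.0234, Cato 0.5327

With a uniform prior (1/4 each), posterior ∝ likelihood:
  Arden: 0.03
  Frost: 0.065
  Eyre: 0.005
  Cato: 0.114
Total = 0.214.
P(Arden | quirk) = 0.03/0.214 ≈ 0.1402
P(Frost | quirk) = 0.065/0.214 ≈ 0.3037
P(Eyre | quirk) = 0.005/0.214 ≈ 0.0234
P(Cato | quirk) = 0.114/0.214 ≈ 0.5327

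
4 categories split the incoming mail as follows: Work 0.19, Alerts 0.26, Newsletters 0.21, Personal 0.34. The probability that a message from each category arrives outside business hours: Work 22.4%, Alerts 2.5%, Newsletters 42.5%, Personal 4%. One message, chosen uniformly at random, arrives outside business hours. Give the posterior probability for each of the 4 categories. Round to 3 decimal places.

By Bayes' rule, posterior ∝ prior × likelihood:
  Work: 0.19 × 0.224 = 0.04256
  Alerts: 0.26 × 0.025 = 0.0065
  Newsletters: 0.21 × 0.425 = 0.08925
  Personal: 0.34 × 0.04 = 0.0136
Total = 0.15191.
P(Work | off-hours) = 0.04256/0.15191 ≈ 0.280
P(Alerts | off-hours) = 0.0065/0.15191 ≈ 0.043
P(Newsletters | off-hours) = 0.08925/0.15191 ≈ 0.588
P(Personal | off-hours) = 0.0136/0.15191 ≈ 0.090

Work 0.280, Alerts 0.043, Newsletters 0.588, Personal 0.090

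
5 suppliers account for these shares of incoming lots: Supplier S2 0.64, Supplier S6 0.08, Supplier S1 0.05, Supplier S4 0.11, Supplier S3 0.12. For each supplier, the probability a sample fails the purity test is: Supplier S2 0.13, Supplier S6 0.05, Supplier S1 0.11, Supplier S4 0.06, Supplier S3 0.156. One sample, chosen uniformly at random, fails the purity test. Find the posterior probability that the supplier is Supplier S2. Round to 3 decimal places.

0.705

By Bayes' rule, posterior ∝ prior × likelihood:
  Supplier S2: 0.64 × 0.13 = 0.0832
  Supplier S6: 0.08 × 0.05 = 0.004
  Supplier S1: 0.05 × 0.11 = 0.0055
  Supplier S4: 0.11 × 0.06 = 0.0066
  Supplier S3: 0.12 × 0.156 = 0.01872
Normalizing constant = 0.11802.
P(Supplier S2 | evidence) = 0.0832 / 0.11802 ≈ 0.705.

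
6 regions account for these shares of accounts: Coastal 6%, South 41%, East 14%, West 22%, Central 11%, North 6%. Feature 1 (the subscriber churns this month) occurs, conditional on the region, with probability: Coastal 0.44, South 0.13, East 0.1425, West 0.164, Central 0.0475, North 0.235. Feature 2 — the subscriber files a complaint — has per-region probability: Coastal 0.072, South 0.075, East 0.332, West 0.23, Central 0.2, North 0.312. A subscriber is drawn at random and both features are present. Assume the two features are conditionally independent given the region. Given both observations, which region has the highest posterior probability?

Prior × likelihood for each hypothesis:
  Coastal: 0.06 × 0.44 × 0.072 = 0.0019008
  South: 0.41 × 0.13 × 0.075 = 0.0039975
  East: 0.14 × 0.1425 × 0.332 = 0.0066234
  West: 0.22 × 0.164 × 0.23 = 0.0082984
  Central: 0.11 × 0.0475 × 0.2 = 0.001045
  North: 0.06 × 0.235 × 0.312 = 0.0043992
Total = 0.0262643.
Largest term belongs to West, so West is most probable.

West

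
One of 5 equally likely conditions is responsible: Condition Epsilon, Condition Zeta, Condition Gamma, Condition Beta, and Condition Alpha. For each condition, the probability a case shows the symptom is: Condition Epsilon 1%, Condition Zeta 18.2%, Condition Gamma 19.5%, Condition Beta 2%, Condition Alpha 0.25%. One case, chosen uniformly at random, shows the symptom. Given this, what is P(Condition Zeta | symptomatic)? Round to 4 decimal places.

0.4444

Since the prior is uniform, the posterior is proportional to the likelihood:
  Condition Epsilon: 0.01
  Condition Zeta: 0.182
  Condition Gamma: 0.195
  Condition Beta: 0.02
  Condition Alpha: 0.0025
Sum = 0.4095.
P(Condition Zeta | evidence) = 0.182 / 0.4095 ≈ 0.4444.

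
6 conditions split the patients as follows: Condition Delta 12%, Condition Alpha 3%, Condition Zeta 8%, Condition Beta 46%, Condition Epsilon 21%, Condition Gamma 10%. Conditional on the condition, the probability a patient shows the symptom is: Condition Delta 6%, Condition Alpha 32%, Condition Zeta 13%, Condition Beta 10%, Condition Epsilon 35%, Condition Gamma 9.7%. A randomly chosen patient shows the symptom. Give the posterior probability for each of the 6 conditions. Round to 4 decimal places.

Compute prior × likelihood for every hypothesis:
  Condition Delta: 0.12 × 0.06 = 0.0072
  Condition Alpha: 0.03 × 0.32 = 0.0096
  Condition Zeta: 0.08 × 0.13 = 0.0104
  Condition Beta: 0.46 × 0.1 = 0.046
  Condition Epsilon: 0.21 × 0.35 = 0.0735
  Condition Gamma: 0.1 × 0.097 = 0.0097
Total = 0.1564.
P(Condition Delta | symptomatic) = 0.0072/0.1564 ≈ 0.0460
P(Condition Alpha | symptomatic) = 0.0096/0.1564 ≈ 0.0614
P(Condition Zeta | symptomatic) = 0.0104/0.1564 ≈ 0.0665
P(Condition Beta | symptomatic) = 0.046/0.1564 ≈ 0.2941
P(Condition Epsilon | symptomatic) = 0.0735/0.1564 ≈ 0.4699
P(Condition Gamma | symptomatic) = 0.0097/0.1564 ≈ 0.0620
(Check: 0.0460+0.0614+0.0665+0.2941+0.4699+0.0620 = 0.9999.)

Condition Delta 0.0460, Condition Alpha 0.0614, Condition Zeta 0.0665, Condition Beta 0.2941, Condition Epsilon 0.4699, Condition Gamma 0.0620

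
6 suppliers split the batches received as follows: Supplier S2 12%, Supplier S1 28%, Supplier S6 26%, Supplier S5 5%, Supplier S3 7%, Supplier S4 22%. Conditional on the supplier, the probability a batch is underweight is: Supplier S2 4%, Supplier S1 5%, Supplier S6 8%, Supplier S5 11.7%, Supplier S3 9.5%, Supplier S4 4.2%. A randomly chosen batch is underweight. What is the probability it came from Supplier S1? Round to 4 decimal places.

Prior × likelihood for each hypothesis:
  Supplier S2: 0.12 × 0.04 = 0.0048
  Supplier S1: 0.28 × 0.05 = 0.014
  Supplier S6: 0.26 × 0.08 = 0.0208
  Supplier S5: 0.05 × 0.117 = 0.00585
  Supplier S3: 0.07 × 0.095 = 0.00665
  Supplier S4: 0.22 × 0.042 = 0.00924
Normalizing constant = 0.06134.
P(Supplier S1 | evidence) = 0.014 / 0.06134 ≈ 0.2282.

0.2282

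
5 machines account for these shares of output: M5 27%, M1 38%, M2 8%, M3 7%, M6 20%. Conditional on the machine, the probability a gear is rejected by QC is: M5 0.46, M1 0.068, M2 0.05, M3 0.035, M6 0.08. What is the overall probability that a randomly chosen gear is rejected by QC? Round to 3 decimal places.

Compute prior × likelihood for every hypothesis:
  M5: 0.27 × 0.46 = 0.1242
  M1: 0.38 × 0.068 = 0.02584
  M2: 0.08 × 0.05 = 0.004
  M3: 0.07 × 0.035 = 0.00245
  M6: 0.2 × 0.08 = 0.016
P(rejected) = 0.1242 + 0.02584 + 0.004 + 0.00245 + 0.016 = 0.17249 → 0.172.

0.172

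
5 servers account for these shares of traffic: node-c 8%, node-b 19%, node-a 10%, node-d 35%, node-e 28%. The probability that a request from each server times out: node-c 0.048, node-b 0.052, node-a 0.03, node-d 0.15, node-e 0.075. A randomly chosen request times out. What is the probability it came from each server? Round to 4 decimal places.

Prior × likelihood for each hypothesis:
  node-c: 0.08 × 0.048 = 0.00384
  node-b: 0.19 × 0.052 = 0.00988
  node-a: 0.1 × 0.03 = 0.003
  node-d: 0.35 × 0.15 = 0.0525
  node-e: 0.28 × 0.075 = 0.021
Sum = 0.09022.
P(node-c | timeout) = 0.00384/0.09022 ≈ 0.0426
P(node-b | timeout) = 0.00988/0.09022 ≈ 0.1095
P(node-a | timeout) = 0.003/0.09022 ≈ 0.0333
P(node-d | timeout) = 0.0525/0.09022 ≈ 0.5819
P(node-e | timeout) = 0.021/0.09022 ≈ 0.2328
(Check: 0.0426+0.1095+0.0333+0.5819+0.2328 = 1.0001.)

node-c 0.0426, node-b 0.1095, node-a 0.0333, node-d 0.5819, node-e 0.2328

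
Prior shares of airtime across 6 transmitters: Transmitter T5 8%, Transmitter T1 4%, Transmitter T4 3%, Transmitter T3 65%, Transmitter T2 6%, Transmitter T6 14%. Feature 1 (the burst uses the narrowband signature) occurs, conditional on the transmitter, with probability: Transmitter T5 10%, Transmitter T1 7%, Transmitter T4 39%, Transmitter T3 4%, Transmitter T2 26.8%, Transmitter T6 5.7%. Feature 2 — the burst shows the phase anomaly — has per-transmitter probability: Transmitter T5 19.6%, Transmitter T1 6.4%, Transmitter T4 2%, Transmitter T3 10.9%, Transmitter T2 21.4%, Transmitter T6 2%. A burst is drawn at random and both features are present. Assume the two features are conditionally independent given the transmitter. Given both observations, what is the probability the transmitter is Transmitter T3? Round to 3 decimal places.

0.337

Prior × likelihood for each hypothesis:
  Transmitter T5: 0.08 × 0.1 × 0.196 = 0.001568
  Transmitter T1: 0.04 × 0.07 × 0.064 = 0.0001792
  Transmitter T4: 0.03 × 0.39 × 0.02 = 0.000234
  Transmitter T3: 0.65 × 0.04 × 0.109 = 0.002834
  Transmitter T2: 0.06 × 0.268 × 0.214 = 0.00344112
  Transmitter T6: 0.14 × 0.057 × 0.02 = 0.0001596
Total = 0.00841592.
P(Transmitter T3 | evidence) = 0.002834 / 0.00841592 ≈ 0.337.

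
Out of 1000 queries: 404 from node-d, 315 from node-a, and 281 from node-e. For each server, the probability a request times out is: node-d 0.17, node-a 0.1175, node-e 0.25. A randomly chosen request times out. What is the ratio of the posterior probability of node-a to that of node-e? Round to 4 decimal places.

0.5269

Compute prior × likelihood for every hypothesis:
  node-d: 0.404 × 0.17 = 0.06868
  node-a: 0.315 × 0.1175 = 0.0370125
  node-e: 0.281 × 0.25 = 0.07025
Sum = 0.1759425.
The ratio is 0.0370125 / 0.07025 (the normalizer cancels) = 0.5269.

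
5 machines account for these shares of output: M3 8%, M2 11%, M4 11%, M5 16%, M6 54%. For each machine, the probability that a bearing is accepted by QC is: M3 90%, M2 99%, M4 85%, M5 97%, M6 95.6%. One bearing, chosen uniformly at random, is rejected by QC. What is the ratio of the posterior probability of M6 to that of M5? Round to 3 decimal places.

Taking complements, P(rejected | each) = M3 0.1, M2 0.01, M4 0.15, M5 0.03, M6 0.044.
Compute prior × likelihood for every hypothesis:
  M3: 0.08 × 0.1 = 0.008
  M2: 0.11 × 0.01 = 0.0011
  M4: 0.11 × 0.15 = 0.0165
  M5: 0.16 × 0.03 = 0.0048
  M6: 0.54 × 0.044 = 0.02376
Normalizing constant = 0.05416.
The ratio is 0.02376 / 0.0048 (the normalizer cancels) = 4.950.

4.950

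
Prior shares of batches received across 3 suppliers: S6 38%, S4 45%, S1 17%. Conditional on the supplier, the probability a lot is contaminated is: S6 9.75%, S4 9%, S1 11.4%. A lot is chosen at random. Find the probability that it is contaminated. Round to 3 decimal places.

Prior × likelihood for each hypothesis:
  S6: 0.38 × 0.0975 = 0.03705
  S4: 0.45 × 0.09 = 0.0405
  S1: 0.17 × 0.114 = 0.01938
P(contaminated) = 0.03705 + 0.0405 + 0.01938 = 0.09693 → 0.097.

0.097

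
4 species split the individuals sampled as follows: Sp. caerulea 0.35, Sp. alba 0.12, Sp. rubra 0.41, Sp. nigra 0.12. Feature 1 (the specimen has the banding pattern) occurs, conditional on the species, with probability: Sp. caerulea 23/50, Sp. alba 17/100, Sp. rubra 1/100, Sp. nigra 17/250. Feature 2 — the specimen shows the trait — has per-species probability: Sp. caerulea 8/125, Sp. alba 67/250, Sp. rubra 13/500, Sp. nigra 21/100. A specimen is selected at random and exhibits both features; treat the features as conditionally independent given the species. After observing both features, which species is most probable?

Compute prior × likelihood for every hypothesis:
  Sp. caerulea: 0.35 × 0.46 × 0.064 = 0.010304
  Sp. alba: 0.12 × 0.17 × 0.268 = 0.0054672
  Sp. rubra: 0.41 × 0.01 × 0.026 = 0.0001066
  Sp. nigra: 0.12 × 0.068 × 0.21 = 0.0017136
Total = 0.0175914.
Largest term belongs to Sp. caerulea, so Sp. caerulea is most probable.

Sp. caerulea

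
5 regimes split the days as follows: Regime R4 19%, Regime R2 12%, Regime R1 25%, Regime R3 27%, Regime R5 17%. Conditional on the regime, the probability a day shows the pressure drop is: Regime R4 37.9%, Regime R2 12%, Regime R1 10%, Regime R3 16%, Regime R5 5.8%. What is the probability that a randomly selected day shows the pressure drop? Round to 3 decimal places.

Compute prior × likelihood for every hypothesis:
  Regime R4: 0.19 × 0.379 = 0.07201
  Regime R2: 0.12 × 0.12 = 0.0144
  Regime R1: 0.25 × 0.1 = 0.025
  Regime R3: 0.27 × 0.16 = 0.0432
  Regime R5: 0.17 × 0.058 = 0.00986
P(drop) = 0.07201 + 0.0144 + 0.025 + 0.0432 + 0.00986 = 0.16447 → 0.164.

0.164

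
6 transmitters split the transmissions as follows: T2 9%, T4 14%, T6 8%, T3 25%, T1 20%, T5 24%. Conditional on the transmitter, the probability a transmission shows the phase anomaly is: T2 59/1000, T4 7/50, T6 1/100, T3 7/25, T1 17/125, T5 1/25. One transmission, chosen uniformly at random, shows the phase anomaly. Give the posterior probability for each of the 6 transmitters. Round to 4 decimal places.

T2 0.0401, T4 0.1479, T6 0.0060, T3 0.5283, T1 0.2053, T5 0.0724

By Bayes' rule, posterior ∝ prior × likelihood:
  T2: 0.09 × 0.059 = 0.00531
  T4: 0.14 × 0.14 = 0.0196
  T6: 0.08 × 0.01 = 0.0008
  T3: 0.25 × 0.28 = 0.07
  T1: 0.2 × 0.136 = 0.0272
  T5: 0.24 × 0.04 = 0.0096
Total = 0.13251.
P(T2 | anomaly) = 0.00531/0.13251 ≈ 0.0401
P(T4 | anomaly) = 0.0196/0.13251 ≈ 0.1479
P(T6 | anomaly) = 0.0008/0.13251 ≈ 0.0060
P(T3 | anomaly) = 0.07/0.13251 ≈ 0.5283
P(T1 | anomaly) = 0.0272/0.13251 ≈ 0.2053
P(T5 | anomaly) = 0.0096/0.13251 ≈ 0.0724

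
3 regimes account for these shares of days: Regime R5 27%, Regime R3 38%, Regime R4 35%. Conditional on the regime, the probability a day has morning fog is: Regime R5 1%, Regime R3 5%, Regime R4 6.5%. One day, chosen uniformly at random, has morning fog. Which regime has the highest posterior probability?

Prior × likelihood for each hypothesis:
  Regime R5: 0.27 × 0.01 = 0.0027
  Regime R3: 0.38 × 0.05 = 0.019
  Regime R4: 0.35 × 0.065 = 0.02275
Total = 0.04445.
Largest term belongs to Regime R4, so Regime R4 is most probable.

Regime R4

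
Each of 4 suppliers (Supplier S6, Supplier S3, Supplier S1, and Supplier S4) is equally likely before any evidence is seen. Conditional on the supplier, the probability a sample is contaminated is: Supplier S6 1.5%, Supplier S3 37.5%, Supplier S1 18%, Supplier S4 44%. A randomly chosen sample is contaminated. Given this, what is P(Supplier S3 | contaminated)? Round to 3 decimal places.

0.371

Since the prior is uniform, the posterior is proportional to the likelihood:
  Supplier S6: 0.015
  Supplier S3: 0.375
  Supplier S1: 0.18
  Supplier S4: 0.44
Total = 1.01.
P(Supplier S3 | evidence) = 0.375 / 1.01 ≈ 0.371.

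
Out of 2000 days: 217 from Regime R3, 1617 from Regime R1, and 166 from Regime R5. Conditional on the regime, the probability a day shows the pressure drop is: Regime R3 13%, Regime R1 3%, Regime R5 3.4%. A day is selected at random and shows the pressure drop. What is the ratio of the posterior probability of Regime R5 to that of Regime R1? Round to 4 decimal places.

0.1163

Compute prior × likelihood for every hypothesis:
  Regime R3: 0.1085 × 0.13 = 0.014105
  Regime R1: 0.8085 × 0.03 = 0.024255
  Regime R5: 0.083 × 0.034 = 0.002822
Total = 0.041182.
The ratio is 0.002822 / 0.024255 (the normalizer cancels) = 0.1163.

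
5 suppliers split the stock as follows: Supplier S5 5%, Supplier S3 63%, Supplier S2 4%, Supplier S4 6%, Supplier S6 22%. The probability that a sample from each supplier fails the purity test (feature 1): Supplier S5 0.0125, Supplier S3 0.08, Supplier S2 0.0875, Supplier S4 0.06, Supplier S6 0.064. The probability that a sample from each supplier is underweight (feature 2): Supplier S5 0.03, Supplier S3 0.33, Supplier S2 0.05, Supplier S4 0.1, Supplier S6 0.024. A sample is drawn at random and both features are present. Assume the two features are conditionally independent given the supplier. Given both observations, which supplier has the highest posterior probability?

Supplier S3

Compute prior × likelihood for every hypothesis:
  Supplier S5: 0.05 × 0.0125 × 0.03 = 0.00001875
  Supplier S3: 0.63 × 0.08 × 0.33 = 0.016632
  Supplier S2: 0.04 × 0.0875 × 0.05 = 0.000175
  Supplier S4: 0.06 × 0.06 × 0.1 = 0.00036
  Supplier S6: 0.22 × 0.064 × 0.024 = 0.00033792
Total = 0.01752367.
Largest term belongs to Supplier S3, so Supplier S3 is most probable.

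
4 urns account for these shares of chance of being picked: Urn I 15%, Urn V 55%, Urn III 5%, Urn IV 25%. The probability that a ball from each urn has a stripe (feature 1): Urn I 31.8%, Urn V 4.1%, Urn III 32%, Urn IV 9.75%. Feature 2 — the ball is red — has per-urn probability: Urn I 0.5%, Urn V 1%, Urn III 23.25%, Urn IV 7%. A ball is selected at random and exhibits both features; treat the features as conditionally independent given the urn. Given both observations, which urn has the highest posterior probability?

Compute prior × likelihood for every hypothesis:
  Urn I: 0.15 × 0.318 × 0.005 = 0.0002385
  Urn V: 0.55 × 0.041 × 0.01 = 0.0002255
  Urn III: 0.05 × 0.32 × 0.2325 = 0.00372
  Urn IV: 0.25 × 0.0975 × 0.07 = 0.00170625
Total = 0.00589025.
Largest term belongs to Urn III, so Urn III is most probable.

Urn III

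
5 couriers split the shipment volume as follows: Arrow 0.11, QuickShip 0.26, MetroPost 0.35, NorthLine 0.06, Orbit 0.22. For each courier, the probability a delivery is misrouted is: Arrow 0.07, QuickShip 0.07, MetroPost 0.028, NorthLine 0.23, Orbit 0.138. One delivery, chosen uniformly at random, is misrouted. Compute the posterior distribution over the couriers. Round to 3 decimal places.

Arrow 0.096, QuickShip 0.228, MetroPost 0.123, NorthLine 0.173, Orbit 0.380

Unnormalized posteriors (prior × likelihood):
  Arrow: 0.11 × 0.07 = 0.0077
  QuickShip: 0.26 × 0.07 = 0.0182
  MetroPost: 0.35 × 0.028 = 0.0098
  NorthLine: 0.06 × 0.23 = 0.0138
  Orbit: 0.22 × 0.138 = 0.03036
Sum = 0.07986.
P(Arrow | misrouted) = 0.0077/0.07986 ≈ 0.096
P(QuickShip | misrouted) = 0.0182/0.07986 ≈ 0.228
P(MetroPost | misrouted) = 0.0098/0.07986 ≈ 0.123
P(NorthLine | misrouted) = 0.0138/0.07986 ≈ 0.173
P(Orbit | misrouted) = 0.03036/0.07986 ≈ 0.380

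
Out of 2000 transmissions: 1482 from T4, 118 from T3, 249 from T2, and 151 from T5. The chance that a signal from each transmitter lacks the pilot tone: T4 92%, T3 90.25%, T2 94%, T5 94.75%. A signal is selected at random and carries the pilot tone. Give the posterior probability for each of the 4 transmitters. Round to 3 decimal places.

Taking complements, P(pilot | each) = T4 0.08, T3 0.0975, T2 0.06, T5 0.0525.
Unnormalized posteriors (prior × likelihood):
  T4: 0.741 × 0.08 = 0.05928
  T3: 0.059 × 0.0975 = 0.0057525
  T2: 0.1245 × 0.06 = 0.00747
  T5: 0.0755 × 0.0525 = 0.00396375
Normalizing constant = 0.07646625.
P(T4 | pilot) = 0.05928/0.07646625 ≈ 0.775
P(T3 | pilot) = 0.0057525/0.07646625 ≈ 0.075
P(T2 | pilot) = 0.00747/0.07646625 ≈ 0.098
P(T5 | pilot) = 0.00396375/0.07646625 ≈ 0.052

T4 0.775, T3 0.075, T2 0.098, T5 0.052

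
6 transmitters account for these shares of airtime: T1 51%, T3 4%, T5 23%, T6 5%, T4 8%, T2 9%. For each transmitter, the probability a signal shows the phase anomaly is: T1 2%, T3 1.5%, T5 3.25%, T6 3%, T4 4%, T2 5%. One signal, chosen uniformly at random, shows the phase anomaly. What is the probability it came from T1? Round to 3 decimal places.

0.371

Prior × likelihood for each hypothesis:
  T1: 0.51 × 0.02 = 0.0102
  T3: 0.04 × 0.015 = 0.0006
  T5: 0.23 × 0.0325 = 0.007475
  T6: 0.05 × 0.03 = 0.0015
  T4: 0.08 × 0.04 = 0.0032
  T2: 0.09 × 0.05 = 0.0045
Total = 0.027475.
P(T1 | evidence) = 0.0102 / 0.027475 ≈ 0.371.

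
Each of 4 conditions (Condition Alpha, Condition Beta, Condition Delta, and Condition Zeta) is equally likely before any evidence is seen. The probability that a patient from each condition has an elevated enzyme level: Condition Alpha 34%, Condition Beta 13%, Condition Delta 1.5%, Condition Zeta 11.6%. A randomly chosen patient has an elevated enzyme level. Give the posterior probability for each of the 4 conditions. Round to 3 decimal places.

Condition Alpha 0.566, Condition Beta 0.216, Condition Delta 0.025, Condition Zeta 0.193

Since the prior is uniform, the posterior is proportional to the likelihood:
  Condition Alpha: 0.34
  Condition Beta: 0.13
  Condition Delta: 0.015
  Condition Zeta: 0.116
Normalizing constant = 0.601.
P(Condition Alpha | elevated) = 0.34/0.601 ≈ 0.566
P(Condition Beta | elevated) = 0.13/0.601 ≈ 0.216
P(Condition Delta | elevated) = 0.015/0.601 ≈ 0.025
P(Condition Zeta | elevated) = 0.116/0.601 ≈ 0.193
(Check: 0.566+0.216+0.025+0.193 = 1.000.)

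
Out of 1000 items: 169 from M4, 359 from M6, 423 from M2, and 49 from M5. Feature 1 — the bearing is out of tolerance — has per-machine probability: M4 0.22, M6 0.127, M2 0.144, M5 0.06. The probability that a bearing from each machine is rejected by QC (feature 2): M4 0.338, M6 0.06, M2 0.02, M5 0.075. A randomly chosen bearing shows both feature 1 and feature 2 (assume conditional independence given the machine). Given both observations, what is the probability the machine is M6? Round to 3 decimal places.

Prior × likelihood for each hypothesis:
  M4: 0.169 × 0.22 × 0.338 = 0.01256684
  M6: 0.359 × 0.127 × 0.06 = 0.00273558
  M2: 0.423 × 0.144 × 0.02 = 0.00121824
  M5: 0.049 × 0.06 × 0.075 = 0.0002205
Total = 0.01674116.
P(M6 | evidence) = 0.00273558 / 0.01674116 ≈ 0.163.

0.163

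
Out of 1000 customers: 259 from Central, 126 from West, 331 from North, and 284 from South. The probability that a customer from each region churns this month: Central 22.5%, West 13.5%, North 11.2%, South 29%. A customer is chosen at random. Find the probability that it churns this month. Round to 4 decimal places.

0.1947

Compute prior × likelihood for every hypothesis:
  Central: 0.259 × 0.225 = 0.058275
  West: 0.126 × 0.135 = 0.01701
  North: 0.331 × 0.112 = 0.037072
  South: 0.284 × 0.29 = 0.08236
P(churn) = 0.058275 + 0.01701 + 0.037072 + 0.08236 = 0.194717 → 0.1947.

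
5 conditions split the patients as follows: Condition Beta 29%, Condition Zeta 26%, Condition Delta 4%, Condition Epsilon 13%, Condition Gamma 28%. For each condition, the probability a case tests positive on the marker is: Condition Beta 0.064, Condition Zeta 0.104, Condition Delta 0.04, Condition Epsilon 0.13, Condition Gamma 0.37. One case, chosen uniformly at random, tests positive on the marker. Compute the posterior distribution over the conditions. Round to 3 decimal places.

Compute prior × likelihood for every hypothesis:
  Condition Beta: 0.29 × 0.064 = 0.01856
  Condition Zeta: 0.26 × 0.104 = 0.02704
  Condition Delta: 0.04 × 0.04 = 0.0016
  Condition Epsilon: 0.13 × 0.13 = 0.0169
  Condition Gamma: 0.28 × 0.37 = 0.1036
Total = 0.1677.
P(Condition Beta | marker-positive) = 0.01856/0.1677 ≈ 0.111
P(Condition Zeta | marker-positive) = 0.02704/0.1677 ≈ 0.161
P(Condition Delta | marker-positive) = 0.0016/0.1677 ≈ 0.010
P(Condition Epsilon | marker-positive) = 0.0169/0.1677 ≈ 0.101
P(Condition Gamma | marker-positive) = 0.1036/0.1677 ≈ 0.618

Condition Beta 0.111, Condition Zeta 0.161, Condition Delta 0.010, Condition Epsilon 0.101, Condition Gamma 0.618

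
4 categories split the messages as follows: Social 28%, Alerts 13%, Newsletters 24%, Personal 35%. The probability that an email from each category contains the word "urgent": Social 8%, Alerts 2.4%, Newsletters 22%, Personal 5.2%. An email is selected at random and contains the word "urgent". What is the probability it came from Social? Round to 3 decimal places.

0.232

Compute prior × likelihood for every hypothesis:
  Social: 0.28 × 0.08 = 0.0224
  Alerts: 0.13 × 0.024 = 0.00312
  Newsletters: 0.24 × 0.22 = 0.0528
  Personal: 0.35 × 0.052 = 0.0182
Normalizing constant = 0.09652.
P(Social | evidence) = 0.0224 / 0.09652 ≈ 0.232.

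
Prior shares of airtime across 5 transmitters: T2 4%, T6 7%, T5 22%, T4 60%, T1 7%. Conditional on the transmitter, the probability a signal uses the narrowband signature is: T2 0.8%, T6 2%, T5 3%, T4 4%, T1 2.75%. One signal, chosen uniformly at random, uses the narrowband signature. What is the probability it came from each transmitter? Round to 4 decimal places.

T2 0.0093, T6 0.0409, T5 0.1927, T4 0.7008, T1 0.0562

Unnormalized posteriors (prior × likelihood):
  T2: 0.04 × 0.008 = 0.00032
  T6: 0.07 × 0.02 = 0.0014
  T5: 0.22 × 0.03 = 0.0066
  T4: 0.6 × 0.04 = 0.024
  T1: 0.07 × 0.0275 = 0.001925
Sum = 0.034245.
P(T2 | narrowband) = 0.00032/0.034245 ≈ 0.0093
P(T6 | narrowband) = 0.0014/0.034245 ≈ 0.0409
P(T5 | narrowband) = 0.0066/0.034245 ≈ 0.1927
P(T4 | narrowband) = 0.024/0.034245 ≈ 0.7008
P(T1 | narrowband) = 0.001925/0.034245 ≈ 0.0562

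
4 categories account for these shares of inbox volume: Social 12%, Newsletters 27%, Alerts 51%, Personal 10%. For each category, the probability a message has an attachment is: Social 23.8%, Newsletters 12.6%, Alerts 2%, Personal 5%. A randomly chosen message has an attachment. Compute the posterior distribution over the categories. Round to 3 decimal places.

By Bayes' rule, posterior ∝ prior × likelihood:
  Social: 0.12 × 0.238 = 0.02856
  Newsletters: 0.27 × 0.126 = 0.03402
  Alerts: 0.51 × 0.02 = 0.0102
  Personal: 0.1 × 0.05 = 0.005
Normalizing constant = 0.07778.
P(Social | attachment) = 0.02856/0.07778 ≈ 0.367
P(Newsletters | attachment) = 0.03402/0.07778 ≈ 0.437
P(Alerts | attachment) = 0.0102/0.07778 ≈ 0.131
P(Personal | attachment) = 0.005/0.07778 ≈ 0.064
(Check: 0.367+0.437+0.131+0.064 = 0.999.)

Social 0.367, Newsletters 0.437, Alerts 0.131, Personal 0.064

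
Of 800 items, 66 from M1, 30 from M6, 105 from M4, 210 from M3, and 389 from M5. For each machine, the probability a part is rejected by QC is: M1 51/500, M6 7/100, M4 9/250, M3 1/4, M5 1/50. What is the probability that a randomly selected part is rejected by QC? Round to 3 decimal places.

0.091

Prior × likelihood for each hypothesis:
  M1: 0.0825 × 0.102 = 0.008415
  M6: 0.0375 × 0.07 = 0.002625
  M4: 0.13125 × 0.036 = 0.004725
  M3: 0.2625 × 0.25 = 0.065625
  M5: 0.48625 × 0.02 = 0.009725
P(rejected) = 0.008415 + 0.002625 + 0.004725 + 0.065625 + 0.009725 = 0.091115 → 0.091.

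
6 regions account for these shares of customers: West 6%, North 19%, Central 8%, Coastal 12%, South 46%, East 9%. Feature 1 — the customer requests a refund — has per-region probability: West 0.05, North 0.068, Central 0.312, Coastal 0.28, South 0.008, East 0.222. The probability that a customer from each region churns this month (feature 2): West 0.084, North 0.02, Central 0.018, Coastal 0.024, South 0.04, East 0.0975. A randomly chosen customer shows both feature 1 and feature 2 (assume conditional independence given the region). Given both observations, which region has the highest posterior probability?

East

Prior × likelihood for each hypothesis:
  West: 0.06 × 0.05 × 0.084 = 0.000252
  North: 0.19 × 0.068 × 0.02 = 0.0002584
  Central: 0.08 × 0.312 × 0.018 = 0.00044928
  Coastal: 0.12 × 0.28 × 0.024 = 0.0008064
  South: 0.46 × 0.008 × 0.04 = 0.0001472
  East: 0.09 × 0.222 × 0.0975 = 0.00194805
Sum = 0.00386133.
Largest term belongs to East, so East is most probable.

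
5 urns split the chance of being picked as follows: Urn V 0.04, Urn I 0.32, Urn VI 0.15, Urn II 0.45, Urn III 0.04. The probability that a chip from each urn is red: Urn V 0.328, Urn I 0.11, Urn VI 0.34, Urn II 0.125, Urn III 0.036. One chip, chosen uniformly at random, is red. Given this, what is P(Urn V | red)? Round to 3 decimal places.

Unnormalized posteriors (prior × likelihood):
  Urn V: 0.04 × 0.328 = 0.01312
  Urn I: 0.32 × 0.11 = 0.0352
  Urn VI: 0.15 × 0.34 = 0.051
  Urn II: 0.45 × 0.125 = 0.05625
  Urn III: 0.04 × 0.036 = 0.00144
Total = 0.15701.
P(Urn V | evidence) = 0.01312 / 0.15701 ≈ 0.084.

0.084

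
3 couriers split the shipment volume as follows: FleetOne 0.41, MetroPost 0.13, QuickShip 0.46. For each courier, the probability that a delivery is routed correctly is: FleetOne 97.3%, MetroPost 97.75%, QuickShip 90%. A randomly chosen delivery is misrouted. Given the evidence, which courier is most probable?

QuickShip

Taking complements, P(misrouted | each) = FleetOne 0.027, MetroPost 0.0225, QuickShip 0.1.
Prior × likelihood for each hypothesis:
  FleetOne: 0.41 × 0.027 = 0.01107
  MetroPost: 0.13 × 0.0225 = 0.002925
  QuickShip: 0.46 × 0.1 = 0.046
Normalizing constant = 0.059995.
Largest term belongs to QuickShip, so QuickShip is most probable.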